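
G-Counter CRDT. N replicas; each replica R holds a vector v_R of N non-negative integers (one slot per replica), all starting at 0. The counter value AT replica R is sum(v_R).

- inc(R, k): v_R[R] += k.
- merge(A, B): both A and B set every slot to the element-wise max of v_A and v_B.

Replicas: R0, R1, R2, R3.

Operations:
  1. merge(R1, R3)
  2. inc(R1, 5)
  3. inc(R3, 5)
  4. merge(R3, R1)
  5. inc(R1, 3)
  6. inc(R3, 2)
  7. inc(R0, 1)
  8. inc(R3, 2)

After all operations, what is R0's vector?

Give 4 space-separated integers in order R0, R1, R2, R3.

Answer: 1 0 0 0

Derivation:
Op 1: merge R1<->R3 -> R1=(0,0,0,0) R3=(0,0,0,0)
Op 2: inc R1 by 5 -> R1=(0,5,0,0) value=5
Op 3: inc R3 by 5 -> R3=(0,0,0,5) value=5
Op 4: merge R3<->R1 -> R3=(0,5,0,5) R1=(0,5,0,5)
Op 5: inc R1 by 3 -> R1=(0,8,0,5) value=13
Op 6: inc R3 by 2 -> R3=(0,5,0,7) value=12
Op 7: inc R0 by 1 -> R0=(1,0,0,0) value=1
Op 8: inc R3 by 2 -> R3=(0,5,0,9) value=14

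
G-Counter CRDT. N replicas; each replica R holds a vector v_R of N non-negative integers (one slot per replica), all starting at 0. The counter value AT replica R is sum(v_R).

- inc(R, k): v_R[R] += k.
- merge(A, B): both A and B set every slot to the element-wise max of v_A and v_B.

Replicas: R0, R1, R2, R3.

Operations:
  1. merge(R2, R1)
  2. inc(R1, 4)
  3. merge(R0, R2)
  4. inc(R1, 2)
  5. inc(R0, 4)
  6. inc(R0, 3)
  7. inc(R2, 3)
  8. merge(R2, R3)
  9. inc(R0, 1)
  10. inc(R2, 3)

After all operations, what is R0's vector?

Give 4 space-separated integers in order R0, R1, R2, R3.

Op 1: merge R2<->R1 -> R2=(0,0,0,0) R1=(0,0,0,0)
Op 2: inc R1 by 4 -> R1=(0,4,0,0) value=4
Op 3: merge R0<->R2 -> R0=(0,0,0,0) R2=(0,0,0,0)
Op 4: inc R1 by 2 -> R1=(0,6,0,0) value=6
Op 5: inc R0 by 4 -> R0=(4,0,0,0) value=4
Op 6: inc R0 by 3 -> R0=(7,0,0,0) value=7
Op 7: inc R2 by 3 -> R2=(0,0,3,0) value=3
Op 8: merge R2<->R3 -> R2=(0,0,3,0) R3=(0,0,3,0)
Op 9: inc R0 by 1 -> R0=(8,0,0,0) value=8
Op 10: inc R2 by 3 -> R2=(0,0,6,0) value=6

Answer: 8 0 0 0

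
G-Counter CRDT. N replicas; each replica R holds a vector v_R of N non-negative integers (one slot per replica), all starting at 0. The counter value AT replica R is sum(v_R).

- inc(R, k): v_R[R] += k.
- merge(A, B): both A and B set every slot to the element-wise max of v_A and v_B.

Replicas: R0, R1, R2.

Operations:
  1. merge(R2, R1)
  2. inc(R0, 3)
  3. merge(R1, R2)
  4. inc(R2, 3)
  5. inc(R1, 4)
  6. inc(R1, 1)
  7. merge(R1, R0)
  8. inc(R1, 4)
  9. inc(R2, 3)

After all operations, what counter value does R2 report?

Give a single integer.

Op 1: merge R2<->R1 -> R2=(0,0,0) R1=(0,0,0)
Op 2: inc R0 by 3 -> R0=(3,0,0) value=3
Op 3: merge R1<->R2 -> R1=(0,0,0) R2=(0,0,0)
Op 4: inc R2 by 3 -> R2=(0,0,3) value=3
Op 5: inc R1 by 4 -> R1=(0,4,0) value=4
Op 6: inc R1 by 1 -> R1=(0,5,0) value=5
Op 7: merge R1<->R0 -> R1=(3,5,0) R0=(3,5,0)
Op 8: inc R1 by 4 -> R1=(3,9,0) value=12
Op 9: inc R2 by 3 -> R2=(0,0,6) value=6

Answer: 6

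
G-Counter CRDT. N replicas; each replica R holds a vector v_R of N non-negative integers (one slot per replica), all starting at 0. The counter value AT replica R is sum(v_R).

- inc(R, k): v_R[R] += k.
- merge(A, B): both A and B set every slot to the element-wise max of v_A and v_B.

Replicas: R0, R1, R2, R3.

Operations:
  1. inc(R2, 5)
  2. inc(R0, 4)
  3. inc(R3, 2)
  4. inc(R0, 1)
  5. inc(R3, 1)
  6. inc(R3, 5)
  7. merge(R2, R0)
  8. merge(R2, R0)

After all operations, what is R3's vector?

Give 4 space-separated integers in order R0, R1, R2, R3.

Op 1: inc R2 by 5 -> R2=(0,0,5,0) value=5
Op 2: inc R0 by 4 -> R0=(4,0,0,0) value=4
Op 3: inc R3 by 2 -> R3=(0,0,0,2) value=2
Op 4: inc R0 by 1 -> R0=(5,0,0,0) value=5
Op 5: inc R3 by 1 -> R3=(0,0,0,3) value=3
Op 6: inc R3 by 5 -> R3=(0,0,0,8) value=8
Op 7: merge R2<->R0 -> R2=(5,0,5,0) R0=(5,0,5,0)
Op 8: merge R2<->R0 -> R2=(5,0,5,0) R0=(5,0,5,0)

Answer: 0 0 0 8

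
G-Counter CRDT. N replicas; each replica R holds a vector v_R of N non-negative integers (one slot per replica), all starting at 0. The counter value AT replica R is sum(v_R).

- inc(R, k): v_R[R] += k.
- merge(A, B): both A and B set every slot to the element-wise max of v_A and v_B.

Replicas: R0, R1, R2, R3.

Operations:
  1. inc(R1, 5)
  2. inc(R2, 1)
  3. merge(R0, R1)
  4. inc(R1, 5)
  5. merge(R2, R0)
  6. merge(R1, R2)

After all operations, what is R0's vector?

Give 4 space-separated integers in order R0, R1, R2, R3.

Answer: 0 5 1 0

Derivation:
Op 1: inc R1 by 5 -> R1=(0,5,0,0) value=5
Op 2: inc R2 by 1 -> R2=(0,0,1,0) value=1
Op 3: merge R0<->R1 -> R0=(0,5,0,0) R1=(0,5,0,0)
Op 4: inc R1 by 5 -> R1=(0,10,0,0) value=10
Op 5: merge R2<->R0 -> R2=(0,5,1,0) R0=(0,5,1,0)
Op 6: merge R1<->R2 -> R1=(0,10,1,0) R2=(0,10,1,0)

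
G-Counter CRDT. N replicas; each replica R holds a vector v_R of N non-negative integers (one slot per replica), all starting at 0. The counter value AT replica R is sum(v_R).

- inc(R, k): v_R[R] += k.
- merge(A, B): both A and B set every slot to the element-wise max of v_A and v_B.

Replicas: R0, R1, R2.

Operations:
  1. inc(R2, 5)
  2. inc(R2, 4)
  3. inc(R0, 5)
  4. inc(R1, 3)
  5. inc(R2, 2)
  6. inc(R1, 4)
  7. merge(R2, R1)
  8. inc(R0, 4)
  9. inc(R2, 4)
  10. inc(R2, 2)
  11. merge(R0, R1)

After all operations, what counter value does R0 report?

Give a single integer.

Op 1: inc R2 by 5 -> R2=(0,0,5) value=5
Op 2: inc R2 by 4 -> R2=(0,0,9) value=9
Op 3: inc R0 by 5 -> R0=(5,0,0) value=5
Op 4: inc R1 by 3 -> R1=(0,3,0) value=3
Op 5: inc R2 by 2 -> R2=(0,0,11) value=11
Op 6: inc R1 by 4 -> R1=(0,7,0) value=7
Op 7: merge R2<->R1 -> R2=(0,7,11) R1=(0,7,11)
Op 8: inc R0 by 4 -> R0=(9,0,0) value=9
Op 9: inc R2 by 4 -> R2=(0,7,15) value=22
Op 10: inc R2 by 2 -> R2=(0,7,17) value=24
Op 11: merge R0<->R1 -> R0=(9,7,11) R1=(9,7,11)

Answer: 27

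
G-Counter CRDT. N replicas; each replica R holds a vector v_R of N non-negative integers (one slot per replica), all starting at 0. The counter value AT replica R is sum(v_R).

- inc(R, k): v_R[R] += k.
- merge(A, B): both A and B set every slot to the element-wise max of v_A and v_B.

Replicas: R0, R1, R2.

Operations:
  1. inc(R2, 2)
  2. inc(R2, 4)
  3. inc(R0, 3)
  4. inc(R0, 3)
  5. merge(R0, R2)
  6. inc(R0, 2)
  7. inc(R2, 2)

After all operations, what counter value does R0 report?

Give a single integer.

Op 1: inc R2 by 2 -> R2=(0,0,2) value=2
Op 2: inc R2 by 4 -> R2=(0,0,6) value=6
Op 3: inc R0 by 3 -> R0=(3,0,0) value=3
Op 4: inc R0 by 3 -> R0=(6,0,0) value=6
Op 5: merge R0<->R2 -> R0=(6,0,6) R2=(6,0,6)
Op 6: inc R0 by 2 -> R0=(8,0,6) value=14
Op 7: inc R2 by 2 -> R2=(6,0,8) value=14

Answer: 14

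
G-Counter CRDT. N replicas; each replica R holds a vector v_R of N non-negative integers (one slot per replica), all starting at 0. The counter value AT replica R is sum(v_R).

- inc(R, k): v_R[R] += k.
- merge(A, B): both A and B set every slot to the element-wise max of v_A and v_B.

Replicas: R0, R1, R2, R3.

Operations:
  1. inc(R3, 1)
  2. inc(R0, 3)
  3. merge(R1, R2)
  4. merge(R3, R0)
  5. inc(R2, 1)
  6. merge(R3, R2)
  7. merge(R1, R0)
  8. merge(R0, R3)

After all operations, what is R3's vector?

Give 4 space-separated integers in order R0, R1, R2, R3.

Op 1: inc R3 by 1 -> R3=(0,0,0,1) value=1
Op 2: inc R0 by 3 -> R0=(3,0,0,0) value=3
Op 3: merge R1<->R2 -> R1=(0,0,0,0) R2=(0,0,0,0)
Op 4: merge R3<->R0 -> R3=(3,0,0,1) R0=(3,0,0,1)
Op 5: inc R2 by 1 -> R2=(0,0,1,0) value=1
Op 6: merge R3<->R2 -> R3=(3,0,1,1) R2=(3,0,1,1)
Op 7: merge R1<->R0 -> R1=(3,0,0,1) R0=(3,0,0,1)
Op 8: merge R0<->R3 -> R0=(3,0,1,1) R3=(3,0,1,1)

Answer: 3 0 1 1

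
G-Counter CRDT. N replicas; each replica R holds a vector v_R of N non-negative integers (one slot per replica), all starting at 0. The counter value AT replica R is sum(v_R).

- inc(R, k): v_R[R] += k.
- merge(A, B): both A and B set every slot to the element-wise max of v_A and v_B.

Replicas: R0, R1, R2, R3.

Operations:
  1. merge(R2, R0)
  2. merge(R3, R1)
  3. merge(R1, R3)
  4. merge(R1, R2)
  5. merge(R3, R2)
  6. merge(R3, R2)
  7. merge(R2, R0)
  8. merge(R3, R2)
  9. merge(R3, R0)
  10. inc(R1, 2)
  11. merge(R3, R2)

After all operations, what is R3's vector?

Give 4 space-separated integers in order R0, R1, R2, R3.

Answer: 0 0 0 0

Derivation:
Op 1: merge R2<->R0 -> R2=(0,0,0,0) R0=(0,0,0,0)
Op 2: merge R3<->R1 -> R3=(0,0,0,0) R1=(0,0,0,0)
Op 3: merge R1<->R3 -> R1=(0,0,0,0) R3=(0,0,0,0)
Op 4: merge R1<->R2 -> R1=(0,0,0,0) R2=(0,0,0,0)
Op 5: merge R3<->R2 -> R3=(0,0,0,0) R2=(0,0,0,0)
Op 6: merge R3<->R2 -> R3=(0,0,0,0) R2=(0,0,0,0)
Op 7: merge R2<->R0 -> R2=(0,0,0,0) R0=(0,0,0,0)
Op 8: merge R3<->R2 -> R3=(0,0,0,0) R2=(0,0,0,0)
Op 9: merge R3<->R0 -> R3=(0,0,0,0) R0=(0,0,0,0)
Op 10: inc R1 by 2 -> R1=(0,2,0,0) value=2
Op 11: merge R3<->R2 -> R3=(0,0,0,0) R2=(0,0,0,0)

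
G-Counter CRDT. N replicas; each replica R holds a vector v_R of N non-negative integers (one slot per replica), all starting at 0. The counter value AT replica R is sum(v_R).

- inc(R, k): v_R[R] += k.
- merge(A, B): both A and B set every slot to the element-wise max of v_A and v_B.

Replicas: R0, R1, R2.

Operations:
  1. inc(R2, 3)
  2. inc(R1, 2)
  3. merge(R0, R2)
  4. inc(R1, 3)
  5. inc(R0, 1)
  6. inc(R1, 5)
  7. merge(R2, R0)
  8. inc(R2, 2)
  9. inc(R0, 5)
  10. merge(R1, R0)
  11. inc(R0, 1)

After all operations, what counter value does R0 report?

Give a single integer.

Op 1: inc R2 by 3 -> R2=(0,0,3) value=3
Op 2: inc R1 by 2 -> R1=(0,2,0) value=2
Op 3: merge R0<->R2 -> R0=(0,0,3) R2=(0,0,3)
Op 4: inc R1 by 3 -> R1=(0,5,0) value=5
Op 5: inc R0 by 1 -> R0=(1,0,3) value=4
Op 6: inc R1 by 5 -> R1=(0,10,0) value=10
Op 7: merge R2<->R0 -> R2=(1,0,3) R0=(1,0,3)
Op 8: inc R2 by 2 -> R2=(1,0,5) value=6
Op 9: inc R0 by 5 -> R0=(6,0,3) value=9
Op 10: merge R1<->R0 -> R1=(6,10,3) R0=(6,10,3)
Op 11: inc R0 by 1 -> R0=(7,10,3) value=20

Answer: 20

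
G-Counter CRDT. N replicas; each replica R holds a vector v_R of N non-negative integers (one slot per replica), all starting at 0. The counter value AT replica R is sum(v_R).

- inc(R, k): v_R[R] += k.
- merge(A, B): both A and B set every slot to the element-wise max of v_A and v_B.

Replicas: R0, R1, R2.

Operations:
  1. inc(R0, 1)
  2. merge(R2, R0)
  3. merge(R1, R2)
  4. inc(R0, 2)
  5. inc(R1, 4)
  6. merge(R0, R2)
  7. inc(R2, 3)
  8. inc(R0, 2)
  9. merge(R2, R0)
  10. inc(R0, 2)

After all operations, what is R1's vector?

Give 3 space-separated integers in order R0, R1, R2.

Op 1: inc R0 by 1 -> R0=(1,0,0) value=1
Op 2: merge R2<->R0 -> R2=(1,0,0) R0=(1,0,0)
Op 3: merge R1<->R2 -> R1=(1,0,0) R2=(1,0,0)
Op 4: inc R0 by 2 -> R0=(3,0,0) value=3
Op 5: inc R1 by 4 -> R1=(1,4,0) value=5
Op 6: merge R0<->R2 -> R0=(3,0,0) R2=(3,0,0)
Op 7: inc R2 by 3 -> R2=(3,0,3) value=6
Op 8: inc R0 by 2 -> R0=(5,0,0) value=5
Op 9: merge R2<->R0 -> R2=(5,0,3) R0=(5,0,3)
Op 10: inc R0 by 2 -> R0=(7,0,3) value=10

Answer: 1 4 0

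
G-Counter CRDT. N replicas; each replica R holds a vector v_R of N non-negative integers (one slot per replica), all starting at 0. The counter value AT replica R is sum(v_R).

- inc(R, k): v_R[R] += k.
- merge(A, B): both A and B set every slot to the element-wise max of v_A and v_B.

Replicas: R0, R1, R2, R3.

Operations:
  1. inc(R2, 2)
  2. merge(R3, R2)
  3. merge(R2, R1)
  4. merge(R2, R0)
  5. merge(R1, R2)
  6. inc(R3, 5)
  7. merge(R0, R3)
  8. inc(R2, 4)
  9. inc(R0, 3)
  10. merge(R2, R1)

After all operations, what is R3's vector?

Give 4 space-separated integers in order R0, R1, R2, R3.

Op 1: inc R2 by 2 -> R2=(0,0,2,0) value=2
Op 2: merge R3<->R2 -> R3=(0,0,2,0) R2=(0,0,2,0)
Op 3: merge R2<->R1 -> R2=(0,0,2,0) R1=(0,0,2,0)
Op 4: merge R2<->R0 -> R2=(0,0,2,0) R0=(0,0,2,0)
Op 5: merge R1<->R2 -> R1=(0,0,2,0) R2=(0,0,2,0)
Op 6: inc R3 by 5 -> R3=(0,0,2,5) value=7
Op 7: merge R0<->R3 -> R0=(0,0,2,5) R3=(0,0,2,5)
Op 8: inc R2 by 4 -> R2=(0,0,6,0) value=6
Op 9: inc R0 by 3 -> R0=(3,0,2,5) value=10
Op 10: merge R2<->R1 -> R2=(0,0,6,0) R1=(0,0,6,0)

Answer: 0 0 2 5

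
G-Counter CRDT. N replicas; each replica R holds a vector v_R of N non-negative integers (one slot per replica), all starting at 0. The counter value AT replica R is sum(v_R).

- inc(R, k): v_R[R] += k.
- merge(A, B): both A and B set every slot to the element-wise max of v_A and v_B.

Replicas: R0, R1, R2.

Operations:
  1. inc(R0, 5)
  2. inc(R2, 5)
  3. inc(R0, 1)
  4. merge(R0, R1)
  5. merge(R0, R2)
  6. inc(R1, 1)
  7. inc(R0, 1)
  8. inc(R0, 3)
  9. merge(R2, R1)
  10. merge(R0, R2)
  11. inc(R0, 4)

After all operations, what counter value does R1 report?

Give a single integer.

Op 1: inc R0 by 5 -> R0=(5,0,0) value=5
Op 2: inc R2 by 5 -> R2=(0,0,5) value=5
Op 3: inc R0 by 1 -> R0=(6,0,0) value=6
Op 4: merge R0<->R1 -> R0=(6,0,0) R1=(6,0,0)
Op 5: merge R0<->R2 -> R0=(6,0,5) R2=(6,0,5)
Op 6: inc R1 by 1 -> R1=(6,1,0) value=7
Op 7: inc R0 by 1 -> R0=(7,0,5) value=12
Op 8: inc R0 by 3 -> R0=(10,0,5) value=15
Op 9: merge R2<->R1 -> R2=(6,1,5) R1=(6,1,5)
Op 10: merge R0<->R2 -> R0=(10,1,5) R2=(10,1,5)
Op 11: inc R0 by 4 -> R0=(14,1,5) value=20

Answer: 12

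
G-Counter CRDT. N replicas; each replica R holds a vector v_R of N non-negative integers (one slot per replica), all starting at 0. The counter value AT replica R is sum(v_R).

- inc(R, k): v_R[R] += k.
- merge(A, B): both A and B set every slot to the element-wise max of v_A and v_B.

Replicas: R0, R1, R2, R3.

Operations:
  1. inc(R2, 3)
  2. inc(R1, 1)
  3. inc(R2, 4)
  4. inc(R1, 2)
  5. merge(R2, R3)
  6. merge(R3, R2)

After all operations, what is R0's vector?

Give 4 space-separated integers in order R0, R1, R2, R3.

Op 1: inc R2 by 3 -> R2=(0,0,3,0) value=3
Op 2: inc R1 by 1 -> R1=(0,1,0,0) value=1
Op 3: inc R2 by 4 -> R2=(0,0,7,0) value=7
Op 4: inc R1 by 2 -> R1=(0,3,0,0) value=3
Op 5: merge R2<->R3 -> R2=(0,0,7,0) R3=(0,0,7,0)
Op 6: merge R3<->R2 -> R3=(0,0,7,0) R2=(0,0,7,0)

Answer: 0 0 0 0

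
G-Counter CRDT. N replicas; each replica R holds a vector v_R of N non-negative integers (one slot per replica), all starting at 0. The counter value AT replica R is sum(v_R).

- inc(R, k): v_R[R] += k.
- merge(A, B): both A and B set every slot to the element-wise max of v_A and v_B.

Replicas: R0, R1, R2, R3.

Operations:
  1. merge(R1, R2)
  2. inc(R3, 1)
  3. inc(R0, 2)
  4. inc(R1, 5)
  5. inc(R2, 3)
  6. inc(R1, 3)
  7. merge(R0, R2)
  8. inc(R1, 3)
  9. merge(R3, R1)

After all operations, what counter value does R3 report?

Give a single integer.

Op 1: merge R1<->R2 -> R1=(0,0,0,0) R2=(0,0,0,0)
Op 2: inc R3 by 1 -> R3=(0,0,0,1) value=1
Op 3: inc R0 by 2 -> R0=(2,0,0,0) value=2
Op 4: inc R1 by 5 -> R1=(0,5,0,0) value=5
Op 5: inc R2 by 3 -> R2=(0,0,3,0) value=3
Op 6: inc R1 by 3 -> R1=(0,8,0,0) value=8
Op 7: merge R0<->R2 -> R0=(2,0,3,0) R2=(2,0,3,0)
Op 8: inc R1 by 3 -> R1=(0,11,0,0) value=11
Op 9: merge R3<->R1 -> R3=(0,11,0,1) R1=(0,11,0,1)

Answer: 12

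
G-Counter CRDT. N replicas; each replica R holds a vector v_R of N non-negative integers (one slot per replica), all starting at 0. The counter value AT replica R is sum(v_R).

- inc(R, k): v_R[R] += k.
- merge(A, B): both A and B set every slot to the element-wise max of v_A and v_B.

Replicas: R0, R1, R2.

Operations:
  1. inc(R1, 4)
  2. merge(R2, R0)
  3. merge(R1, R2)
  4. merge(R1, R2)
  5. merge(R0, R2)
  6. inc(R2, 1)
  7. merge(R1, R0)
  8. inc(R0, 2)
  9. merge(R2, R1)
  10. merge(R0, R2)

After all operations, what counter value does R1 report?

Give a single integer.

Op 1: inc R1 by 4 -> R1=(0,4,0) value=4
Op 2: merge R2<->R0 -> R2=(0,0,0) R0=(0,0,0)
Op 3: merge R1<->R2 -> R1=(0,4,0) R2=(0,4,0)
Op 4: merge R1<->R2 -> R1=(0,4,0) R2=(0,4,0)
Op 5: merge R0<->R2 -> R0=(0,4,0) R2=(0,4,0)
Op 6: inc R2 by 1 -> R2=(0,4,1) value=5
Op 7: merge R1<->R0 -> R1=(0,4,0) R0=(0,4,0)
Op 8: inc R0 by 2 -> R0=(2,4,0) value=6
Op 9: merge R2<->R1 -> R2=(0,4,1) R1=(0,4,1)
Op 10: merge R0<->R2 -> R0=(2,4,1) R2=(2,4,1)

Answer: 5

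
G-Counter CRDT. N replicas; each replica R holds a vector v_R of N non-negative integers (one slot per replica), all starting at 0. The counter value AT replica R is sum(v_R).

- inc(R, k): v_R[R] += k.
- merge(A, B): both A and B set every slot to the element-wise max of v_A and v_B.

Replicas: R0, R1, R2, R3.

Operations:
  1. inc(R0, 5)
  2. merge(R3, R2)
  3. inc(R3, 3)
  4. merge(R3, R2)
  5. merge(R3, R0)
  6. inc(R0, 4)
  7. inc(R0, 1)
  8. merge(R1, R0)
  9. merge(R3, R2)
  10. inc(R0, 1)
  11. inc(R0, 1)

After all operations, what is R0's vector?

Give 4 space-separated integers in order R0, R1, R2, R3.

Op 1: inc R0 by 5 -> R0=(5,0,0,0) value=5
Op 2: merge R3<->R2 -> R3=(0,0,0,0) R2=(0,0,0,0)
Op 3: inc R3 by 3 -> R3=(0,0,0,3) value=3
Op 4: merge R3<->R2 -> R3=(0,0,0,3) R2=(0,0,0,3)
Op 5: merge R3<->R0 -> R3=(5,0,0,3) R0=(5,0,0,3)
Op 6: inc R0 by 4 -> R0=(9,0,0,3) value=12
Op 7: inc R0 by 1 -> R0=(10,0,0,3) value=13
Op 8: merge R1<->R0 -> R1=(10,0,0,3) R0=(10,0,0,3)
Op 9: merge R3<->R2 -> R3=(5,0,0,3) R2=(5,0,0,3)
Op 10: inc R0 by 1 -> R0=(11,0,0,3) value=14
Op 11: inc R0 by 1 -> R0=(12,0,0,3) value=15

Answer: 12 0 0 3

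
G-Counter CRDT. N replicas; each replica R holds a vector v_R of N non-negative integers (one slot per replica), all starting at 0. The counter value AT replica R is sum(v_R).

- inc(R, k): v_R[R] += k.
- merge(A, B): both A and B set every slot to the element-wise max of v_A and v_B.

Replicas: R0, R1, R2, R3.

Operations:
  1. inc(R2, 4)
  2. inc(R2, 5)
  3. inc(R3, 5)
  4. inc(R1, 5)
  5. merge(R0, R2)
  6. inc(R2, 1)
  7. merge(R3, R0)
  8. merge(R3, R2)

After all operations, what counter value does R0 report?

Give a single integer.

Answer: 14

Derivation:
Op 1: inc R2 by 4 -> R2=(0,0,4,0) value=4
Op 2: inc R2 by 5 -> R2=(0,0,9,0) value=9
Op 3: inc R3 by 5 -> R3=(0,0,0,5) value=5
Op 4: inc R1 by 5 -> R1=(0,5,0,0) value=5
Op 5: merge R0<->R2 -> R0=(0,0,9,0) R2=(0,0,9,0)
Op 6: inc R2 by 1 -> R2=(0,0,10,0) value=10
Op 7: merge R3<->R0 -> R3=(0,0,9,5) R0=(0,0,9,5)
Op 8: merge R3<->R2 -> R3=(0,0,10,5) R2=(0,0,10,5)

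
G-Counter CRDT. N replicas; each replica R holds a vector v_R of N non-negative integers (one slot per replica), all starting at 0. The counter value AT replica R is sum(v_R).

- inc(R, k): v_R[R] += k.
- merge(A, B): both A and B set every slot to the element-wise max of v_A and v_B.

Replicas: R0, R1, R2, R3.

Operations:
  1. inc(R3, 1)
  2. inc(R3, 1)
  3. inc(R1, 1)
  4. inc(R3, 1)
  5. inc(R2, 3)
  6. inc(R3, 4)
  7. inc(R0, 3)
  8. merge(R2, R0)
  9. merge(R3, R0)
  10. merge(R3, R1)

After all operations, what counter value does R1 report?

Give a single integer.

Op 1: inc R3 by 1 -> R3=(0,0,0,1) value=1
Op 2: inc R3 by 1 -> R3=(0,0,0,2) value=2
Op 3: inc R1 by 1 -> R1=(0,1,0,0) value=1
Op 4: inc R3 by 1 -> R3=(0,0,0,3) value=3
Op 5: inc R2 by 3 -> R2=(0,0,3,0) value=3
Op 6: inc R3 by 4 -> R3=(0,0,0,7) value=7
Op 7: inc R0 by 3 -> R0=(3,0,0,0) value=3
Op 8: merge R2<->R0 -> R2=(3,0,3,0) R0=(3,0,3,0)
Op 9: merge R3<->R0 -> R3=(3,0,3,7) R0=(3,0,3,7)
Op 10: merge R3<->R1 -> R3=(3,1,3,7) R1=(3,1,3,7)

Answer: 14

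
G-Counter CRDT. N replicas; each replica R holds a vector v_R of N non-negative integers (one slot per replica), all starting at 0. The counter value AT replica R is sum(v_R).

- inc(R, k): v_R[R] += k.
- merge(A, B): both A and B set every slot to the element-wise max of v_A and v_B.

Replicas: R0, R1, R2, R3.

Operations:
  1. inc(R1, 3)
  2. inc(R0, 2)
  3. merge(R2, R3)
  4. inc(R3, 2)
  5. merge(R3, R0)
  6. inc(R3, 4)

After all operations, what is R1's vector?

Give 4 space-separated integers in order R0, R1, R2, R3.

Answer: 0 3 0 0

Derivation:
Op 1: inc R1 by 3 -> R1=(0,3,0,0) value=3
Op 2: inc R0 by 2 -> R0=(2,0,0,0) value=2
Op 3: merge R2<->R3 -> R2=(0,0,0,0) R3=(0,0,0,0)
Op 4: inc R3 by 2 -> R3=(0,0,0,2) value=2
Op 5: merge R3<->R0 -> R3=(2,0,0,2) R0=(2,0,0,2)
Op 6: inc R3 by 4 -> R3=(2,0,0,6) value=8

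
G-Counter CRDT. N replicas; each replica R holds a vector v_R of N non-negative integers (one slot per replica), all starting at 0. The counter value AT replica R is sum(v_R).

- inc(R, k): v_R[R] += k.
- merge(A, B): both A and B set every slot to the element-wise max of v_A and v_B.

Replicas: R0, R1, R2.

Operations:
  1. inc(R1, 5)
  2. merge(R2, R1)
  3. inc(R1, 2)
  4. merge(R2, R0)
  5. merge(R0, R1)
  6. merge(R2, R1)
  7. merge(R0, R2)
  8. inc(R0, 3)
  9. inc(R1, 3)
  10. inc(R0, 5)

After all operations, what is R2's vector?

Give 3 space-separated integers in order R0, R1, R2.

Op 1: inc R1 by 5 -> R1=(0,5,0) value=5
Op 2: merge R2<->R1 -> R2=(0,5,0) R1=(0,5,0)
Op 3: inc R1 by 2 -> R1=(0,7,0) value=7
Op 4: merge R2<->R0 -> R2=(0,5,0) R0=(0,5,0)
Op 5: merge R0<->R1 -> R0=(0,7,0) R1=(0,7,0)
Op 6: merge R2<->R1 -> R2=(0,7,0) R1=(0,7,0)
Op 7: merge R0<->R2 -> R0=(0,7,0) R2=(0,7,0)
Op 8: inc R0 by 3 -> R0=(3,7,0) value=10
Op 9: inc R1 by 3 -> R1=(0,10,0) value=10
Op 10: inc R0 by 5 -> R0=(8,7,0) value=15

Answer: 0 7 0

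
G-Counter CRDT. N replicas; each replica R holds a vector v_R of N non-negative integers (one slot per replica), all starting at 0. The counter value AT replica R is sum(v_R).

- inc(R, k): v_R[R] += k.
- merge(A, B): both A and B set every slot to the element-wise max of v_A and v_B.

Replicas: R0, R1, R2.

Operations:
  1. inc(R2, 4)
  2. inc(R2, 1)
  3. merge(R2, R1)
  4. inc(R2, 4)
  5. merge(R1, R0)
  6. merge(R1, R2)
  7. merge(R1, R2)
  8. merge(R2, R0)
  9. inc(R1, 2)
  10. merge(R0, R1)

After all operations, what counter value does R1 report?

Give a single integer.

Answer: 11

Derivation:
Op 1: inc R2 by 4 -> R2=(0,0,4) value=4
Op 2: inc R2 by 1 -> R2=(0,0,5) value=5
Op 3: merge R2<->R1 -> R2=(0,0,5) R1=(0,0,5)
Op 4: inc R2 by 4 -> R2=(0,0,9) value=9
Op 5: merge R1<->R0 -> R1=(0,0,5) R0=(0,0,5)
Op 6: merge R1<->R2 -> R1=(0,0,9) R2=(0,0,9)
Op 7: merge R1<->R2 -> R1=(0,0,9) R2=(0,0,9)
Op 8: merge R2<->R0 -> R2=(0,0,9) R0=(0,0,9)
Op 9: inc R1 by 2 -> R1=(0,2,9) value=11
Op 10: merge R0<->R1 -> R0=(0,2,9) R1=(0,2,9)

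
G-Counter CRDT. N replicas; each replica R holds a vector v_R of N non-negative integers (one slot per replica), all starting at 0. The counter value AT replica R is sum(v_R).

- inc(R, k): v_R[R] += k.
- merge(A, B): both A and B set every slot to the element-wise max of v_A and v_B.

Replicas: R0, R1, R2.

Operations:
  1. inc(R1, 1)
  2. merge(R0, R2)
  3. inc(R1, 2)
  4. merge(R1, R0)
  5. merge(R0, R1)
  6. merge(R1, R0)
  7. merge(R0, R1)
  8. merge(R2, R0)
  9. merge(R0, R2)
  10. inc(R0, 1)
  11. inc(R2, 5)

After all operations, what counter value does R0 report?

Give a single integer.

Op 1: inc R1 by 1 -> R1=(0,1,0) value=1
Op 2: merge R0<->R2 -> R0=(0,0,0) R2=(0,0,0)
Op 3: inc R1 by 2 -> R1=(0,3,0) value=3
Op 4: merge R1<->R0 -> R1=(0,3,0) R0=(0,3,0)
Op 5: merge R0<->R1 -> R0=(0,3,0) R1=(0,3,0)
Op 6: merge R1<->R0 -> R1=(0,3,0) R0=(0,3,0)
Op 7: merge R0<->R1 -> R0=(0,3,0) R1=(0,3,0)
Op 8: merge R2<->R0 -> R2=(0,3,0) R0=(0,3,0)
Op 9: merge R0<->R2 -> R0=(0,3,0) R2=(0,3,0)
Op 10: inc R0 by 1 -> R0=(1,3,0) value=4
Op 11: inc R2 by 5 -> R2=(0,3,5) value=8

Answer: 4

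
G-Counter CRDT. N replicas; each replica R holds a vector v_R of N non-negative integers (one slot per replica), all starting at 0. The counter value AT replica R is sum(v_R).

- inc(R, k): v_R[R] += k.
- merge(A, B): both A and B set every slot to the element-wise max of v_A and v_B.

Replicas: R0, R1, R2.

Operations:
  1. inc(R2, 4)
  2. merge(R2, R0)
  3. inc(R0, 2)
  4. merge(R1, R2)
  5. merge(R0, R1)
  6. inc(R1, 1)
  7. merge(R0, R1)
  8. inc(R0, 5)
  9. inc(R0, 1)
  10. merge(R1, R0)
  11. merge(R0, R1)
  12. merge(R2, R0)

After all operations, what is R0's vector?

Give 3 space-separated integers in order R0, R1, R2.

Answer: 8 1 4

Derivation:
Op 1: inc R2 by 4 -> R2=(0,0,4) value=4
Op 2: merge R2<->R0 -> R2=(0,0,4) R0=(0,0,4)
Op 3: inc R0 by 2 -> R0=(2,0,4) value=6
Op 4: merge R1<->R2 -> R1=(0,0,4) R2=(0,0,4)
Op 5: merge R0<->R1 -> R0=(2,0,4) R1=(2,0,4)
Op 6: inc R1 by 1 -> R1=(2,1,4) value=7
Op 7: merge R0<->R1 -> R0=(2,1,4) R1=(2,1,4)
Op 8: inc R0 by 5 -> R0=(7,1,4) value=12
Op 9: inc R0 by 1 -> R0=(8,1,4) value=13
Op 10: merge R1<->R0 -> R1=(8,1,4) R0=(8,1,4)
Op 11: merge R0<->R1 -> R0=(8,1,4) R1=(8,1,4)
Op 12: merge R2<->R0 -> R2=(8,1,4) R0=(8,1,4)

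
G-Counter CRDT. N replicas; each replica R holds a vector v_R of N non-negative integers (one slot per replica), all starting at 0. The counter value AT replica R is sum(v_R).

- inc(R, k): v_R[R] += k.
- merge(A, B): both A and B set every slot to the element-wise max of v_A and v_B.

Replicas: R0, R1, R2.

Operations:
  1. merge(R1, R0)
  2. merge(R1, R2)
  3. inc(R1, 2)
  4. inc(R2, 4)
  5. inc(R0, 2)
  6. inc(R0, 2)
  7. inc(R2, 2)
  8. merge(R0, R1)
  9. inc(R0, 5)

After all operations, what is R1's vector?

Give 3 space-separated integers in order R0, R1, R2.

Op 1: merge R1<->R0 -> R1=(0,0,0) R0=(0,0,0)
Op 2: merge R1<->R2 -> R1=(0,0,0) R2=(0,0,0)
Op 3: inc R1 by 2 -> R1=(0,2,0) value=2
Op 4: inc R2 by 4 -> R2=(0,0,4) value=4
Op 5: inc R0 by 2 -> R0=(2,0,0) value=2
Op 6: inc R0 by 2 -> R0=(4,0,0) value=4
Op 7: inc R2 by 2 -> R2=(0,0,6) value=6
Op 8: merge R0<->R1 -> R0=(4,2,0) R1=(4,2,0)
Op 9: inc R0 by 5 -> R0=(9,2,0) value=11

Answer: 4 2 0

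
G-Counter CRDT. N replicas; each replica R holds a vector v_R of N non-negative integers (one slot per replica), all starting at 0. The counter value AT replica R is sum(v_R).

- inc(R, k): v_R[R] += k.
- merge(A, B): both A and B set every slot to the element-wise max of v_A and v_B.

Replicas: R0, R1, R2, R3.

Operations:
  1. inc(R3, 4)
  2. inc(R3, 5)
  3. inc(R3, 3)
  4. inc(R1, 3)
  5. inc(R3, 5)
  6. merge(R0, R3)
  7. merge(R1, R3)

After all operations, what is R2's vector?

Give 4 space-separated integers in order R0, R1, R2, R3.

Op 1: inc R3 by 4 -> R3=(0,0,0,4) value=4
Op 2: inc R3 by 5 -> R3=(0,0,0,9) value=9
Op 3: inc R3 by 3 -> R3=(0,0,0,12) value=12
Op 4: inc R1 by 3 -> R1=(0,3,0,0) value=3
Op 5: inc R3 by 5 -> R3=(0,0,0,17) value=17
Op 6: merge R0<->R3 -> R0=(0,0,0,17) R3=(0,0,0,17)
Op 7: merge R1<->R3 -> R1=(0,3,0,17) R3=(0,3,0,17)

Answer: 0 0 0 0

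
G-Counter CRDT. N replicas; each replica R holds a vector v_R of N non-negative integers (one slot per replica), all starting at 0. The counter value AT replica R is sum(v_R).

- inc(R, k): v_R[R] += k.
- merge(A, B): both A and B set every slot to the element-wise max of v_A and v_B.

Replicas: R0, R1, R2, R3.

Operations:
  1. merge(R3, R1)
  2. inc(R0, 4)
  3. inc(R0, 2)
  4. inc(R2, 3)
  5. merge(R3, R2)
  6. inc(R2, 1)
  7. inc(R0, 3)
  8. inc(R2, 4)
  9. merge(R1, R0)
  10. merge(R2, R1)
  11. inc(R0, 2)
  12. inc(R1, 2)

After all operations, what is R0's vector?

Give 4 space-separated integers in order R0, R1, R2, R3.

Answer: 11 0 0 0

Derivation:
Op 1: merge R3<->R1 -> R3=(0,0,0,0) R1=(0,0,0,0)
Op 2: inc R0 by 4 -> R0=(4,0,0,0) value=4
Op 3: inc R0 by 2 -> R0=(6,0,0,0) value=6
Op 4: inc R2 by 3 -> R2=(0,0,3,0) value=3
Op 5: merge R3<->R2 -> R3=(0,0,3,0) R2=(0,0,3,0)
Op 6: inc R2 by 1 -> R2=(0,0,4,0) value=4
Op 7: inc R0 by 3 -> R0=(9,0,0,0) value=9
Op 8: inc R2 by 4 -> R2=(0,0,8,0) value=8
Op 9: merge R1<->R0 -> R1=(9,0,0,0) R0=(9,0,0,0)
Op 10: merge R2<->R1 -> R2=(9,0,8,0) R1=(9,0,8,0)
Op 11: inc R0 by 2 -> R0=(11,0,0,0) value=11
Op 12: inc R1 by 2 -> R1=(9,2,8,0) value=19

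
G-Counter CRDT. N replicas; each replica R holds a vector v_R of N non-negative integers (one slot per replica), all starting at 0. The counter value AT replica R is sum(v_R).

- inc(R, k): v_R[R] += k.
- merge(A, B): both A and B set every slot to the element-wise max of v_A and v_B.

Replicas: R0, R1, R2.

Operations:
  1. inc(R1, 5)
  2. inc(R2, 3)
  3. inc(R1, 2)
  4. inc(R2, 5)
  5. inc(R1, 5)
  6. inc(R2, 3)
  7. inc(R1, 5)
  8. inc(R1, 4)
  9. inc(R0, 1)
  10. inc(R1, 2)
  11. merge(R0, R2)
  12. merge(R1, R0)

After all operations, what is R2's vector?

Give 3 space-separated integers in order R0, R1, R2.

Op 1: inc R1 by 5 -> R1=(0,5,0) value=5
Op 2: inc R2 by 3 -> R2=(0,0,3) value=3
Op 3: inc R1 by 2 -> R1=(0,7,0) value=7
Op 4: inc R2 by 5 -> R2=(0,0,8) value=8
Op 5: inc R1 by 5 -> R1=(0,12,0) value=12
Op 6: inc R2 by 3 -> R2=(0,0,11) value=11
Op 7: inc R1 by 5 -> R1=(0,17,0) value=17
Op 8: inc R1 by 4 -> R1=(0,21,0) value=21
Op 9: inc R0 by 1 -> R0=(1,0,0) value=1
Op 10: inc R1 by 2 -> R1=(0,23,0) value=23
Op 11: merge R0<->R2 -> R0=(1,0,11) R2=(1,0,11)
Op 12: merge R1<->R0 -> R1=(1,23,11) R0=(1,23,11)

Answer: 1 0 11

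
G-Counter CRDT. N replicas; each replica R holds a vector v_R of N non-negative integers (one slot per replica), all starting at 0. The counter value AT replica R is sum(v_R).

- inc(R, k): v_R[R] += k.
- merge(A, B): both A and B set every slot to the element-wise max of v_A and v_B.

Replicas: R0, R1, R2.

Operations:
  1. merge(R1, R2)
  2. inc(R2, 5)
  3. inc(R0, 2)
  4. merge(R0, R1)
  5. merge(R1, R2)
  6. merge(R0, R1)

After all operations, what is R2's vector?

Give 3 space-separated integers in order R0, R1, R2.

Op 1: merge R1<->R2 -> R1=(0,0,0) R2=(0,0,0)
Op 2: inc R2 by 5 -> R2=(0,0,5) value=5
Op 3: inc R0 by 2 -> R0=(2,0,0) value=2
Op 4: merge R0<->R1 -> R0=(2,0,0) R1=(2,0,0)
Op 5: merge R1<->R2 -> R1=(2,0,5) R2=(2,0,5)
Op 6: merge R0<->R1 -> R0=(2,0,5) R1=(2,0,5)

Answer: 2 0 5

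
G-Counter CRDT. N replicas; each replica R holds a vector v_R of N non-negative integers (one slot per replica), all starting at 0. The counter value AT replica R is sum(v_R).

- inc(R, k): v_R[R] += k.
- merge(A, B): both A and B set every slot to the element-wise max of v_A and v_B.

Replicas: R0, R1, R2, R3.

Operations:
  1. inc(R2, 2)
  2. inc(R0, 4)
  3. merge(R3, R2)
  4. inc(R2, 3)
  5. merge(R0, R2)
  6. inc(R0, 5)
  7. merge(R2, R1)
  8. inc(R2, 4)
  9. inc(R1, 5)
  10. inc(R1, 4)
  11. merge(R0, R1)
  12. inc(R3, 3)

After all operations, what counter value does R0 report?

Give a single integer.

Answer: 23

Derivation:
Op 1: inc R2 by 2 -> R2=(0,0,2,0) value=2
Op 2: inc R0 by 4 -> R0=(4,0,0,0) value=4
Op 3: merge R3<->R2 -> R3=(0,0,2,0) R2=(0,0,2,0)
Op 4: inc R2 by 3 -> R2=(0,0,5,0) value=5
Op 5: merge R0<->R2 -> R0=(4,0,5,0) R2=(4,0,5,0)
Op 6: inc R0 by 5 -> R0=(9,0,5,0) value=14
Op 7: merge R2<->R1 -> R2=(4,0,5,0) R1=(4,0,5,0)
Op 8: inc R2 by 4 -> R2=(4,0,9,0) value=13
Op 9: inc R1 by 5 -> R1=(4,5,5,0) value=14
Op 10: inc R1 by 4 -> R1=(4,9,5,0) value=18
Op 11: merge R0<->R1 -> R0=(9,9,5,0) R1=(9,9,5,0)
Op 12: inc R3 by 3 -> R3=(0,0,2,3) value=5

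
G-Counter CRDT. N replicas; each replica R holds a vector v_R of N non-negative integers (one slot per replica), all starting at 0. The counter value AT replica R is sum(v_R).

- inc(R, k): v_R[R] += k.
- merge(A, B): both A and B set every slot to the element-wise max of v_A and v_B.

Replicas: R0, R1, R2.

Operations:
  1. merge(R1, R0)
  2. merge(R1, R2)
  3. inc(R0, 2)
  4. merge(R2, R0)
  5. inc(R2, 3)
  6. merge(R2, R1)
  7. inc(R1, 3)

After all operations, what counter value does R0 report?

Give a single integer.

Op 1: merge R1<->R0 -> R1=(0,0,0) R0=(0,0,0)
Op 2: merge R1<->R2 -> R1=(0,0,0) R2=(0,0,0)
Op 3: inc R0 by 2 -> R0=(2,0,0) value=2
Op 4: merge R2<->R0 -> R2=(2,0,0) R0=(2,0,0)
Op 5: inc R2 by 3 -> R2=(2,0,3) value=5
Op 6: merge R2<->R1 -> R2=(2,0,3) R1=(2,0,3)
Op 7: inc R1 by 3 -> R1=(2,3,3) value=8

Answer: 2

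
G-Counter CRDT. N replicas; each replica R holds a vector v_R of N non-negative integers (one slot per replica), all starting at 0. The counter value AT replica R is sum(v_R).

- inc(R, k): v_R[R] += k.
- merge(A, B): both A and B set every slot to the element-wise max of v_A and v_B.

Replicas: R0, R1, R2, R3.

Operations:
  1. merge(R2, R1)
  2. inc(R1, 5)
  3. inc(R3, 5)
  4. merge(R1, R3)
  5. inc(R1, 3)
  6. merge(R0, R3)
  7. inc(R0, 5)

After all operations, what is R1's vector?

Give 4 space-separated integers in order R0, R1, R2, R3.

Op 1: merge R2<->R1 -> R2=(0,0,0,0) R1=(0,0,0,0)
Op 2: inc R1 by 5 -> R1=(0,5,0,0) value=5
Op 3: inc R3 by 5 -> R3=(0,0,0,5) value=5
Op 4: merge R1<->R3 -> R1=(0,5,0,5) R3=(0,5,0,5)
Op 5: inc R1 by 3 -> R1=(0,8,0,5) value=13
Op 6: merge R0<->R3 -> R0=(0,5,0,5) R3=(0,5,0,5)
Op 7: inc R0 by 5 -> R0=(5,5,0,5) value=15

Answer: 0 8 0 5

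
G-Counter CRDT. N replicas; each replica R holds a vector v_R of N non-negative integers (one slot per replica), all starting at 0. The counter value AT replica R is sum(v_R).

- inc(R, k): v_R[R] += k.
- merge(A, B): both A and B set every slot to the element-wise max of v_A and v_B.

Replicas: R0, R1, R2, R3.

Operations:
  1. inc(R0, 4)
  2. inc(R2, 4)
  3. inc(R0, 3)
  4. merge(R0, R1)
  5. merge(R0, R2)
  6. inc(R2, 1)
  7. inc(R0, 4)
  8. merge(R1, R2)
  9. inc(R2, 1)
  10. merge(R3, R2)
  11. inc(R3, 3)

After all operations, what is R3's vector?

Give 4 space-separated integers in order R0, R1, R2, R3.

Op 1: inc R0 by 4 -> R0=(4,0,0,0) value=4
Op 2: inc R2 by 4 -> R2=(0,0,4,0) value=4
Op 3: inc R0 by 3 -> R0=(7,0,0,0) value=7
Op 4: merge R0<->R1 -> R0=(7,0,0,0) R1=(7,0,0,0)
Op 5: merge R0<->R2 -> R0=(7,0,4,0) R2=(7,0,4,0)
Op 6: inc R2 by 1 -> R2=(7,0,5,0) value=12
Op 7: inc R0 by 4 -> R0=(11,0,4,0) value=15
Op 8: merge R1<->R2 -> R1=(7,0,5,0) R2=(7,0,5,0)
Op 9: inc R2 by 1 -> R2=(7,0,6,0) value=13
Op 10: merge R3<->R2 -> R3=(7,0,6,0) R2=(7,0,6,0)
Op 11: inc R3 by 3 -> R3=(7,0,6,3) value=16

Answer: 7 0 6 3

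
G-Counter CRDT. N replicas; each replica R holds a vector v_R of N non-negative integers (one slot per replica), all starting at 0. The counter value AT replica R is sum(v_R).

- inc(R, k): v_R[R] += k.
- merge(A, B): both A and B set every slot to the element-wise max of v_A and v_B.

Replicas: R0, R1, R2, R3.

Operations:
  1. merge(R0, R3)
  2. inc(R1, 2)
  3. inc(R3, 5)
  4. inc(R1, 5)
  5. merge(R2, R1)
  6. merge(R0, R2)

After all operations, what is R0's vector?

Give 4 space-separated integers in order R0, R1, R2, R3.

Op 1: merge R0<->R3 -> R0=(0,0,0,0) R3=(0,0,0,0)
Op 2: inc R1 by 2 -> R1=(0,2,0,0) value=2
Op 3: inc R3 by 5 -> R3=(0,0,0,5) value=5
Op 4: inc R1 by 5 -> R1=(0,7,0,0) value=7
Op 5: merge R2<->R1 -> R2=(0,7,0,0) R1=(0,7,0,0)
Op 6: merge R0<->R2 -> R0=(0,7,0,0) R2=(0,7,0,0)

Answer: 0 7 0 0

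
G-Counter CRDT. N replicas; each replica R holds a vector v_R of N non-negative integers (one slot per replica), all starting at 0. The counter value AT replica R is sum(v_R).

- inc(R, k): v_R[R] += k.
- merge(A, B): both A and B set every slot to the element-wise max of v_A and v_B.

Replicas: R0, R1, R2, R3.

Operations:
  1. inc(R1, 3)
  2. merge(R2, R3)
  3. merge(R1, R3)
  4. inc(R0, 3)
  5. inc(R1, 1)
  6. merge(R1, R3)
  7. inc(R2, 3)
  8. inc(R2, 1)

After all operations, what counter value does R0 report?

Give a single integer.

Op 1: inc R1 by 3 -> R1=(0,3,0,0) value=3
Op 2: merge R2<->R3 -> R2=(0,0,0,0) R3=(0,0,0,0)
Op 3: merge R1<->R3 -> R1=(0,3,0,0) R3=(0,3,0,0)
Op 4: inc R0 by 3 -> R0=(3,0,0,0) value=3
Op 5: inc R1 by 1 -> R1=(0,4,0,0) value=4
Op 6: merge R1<->R3 -> R1=(0,4,0,0) R3=(0,4,0,0)
Op 7: inc R2 by 3 -> R2=(0,0,3,0) value=3
Op 8: inc R2 by 1 -> R2=(0,0,4,0) value=4

Answer: 3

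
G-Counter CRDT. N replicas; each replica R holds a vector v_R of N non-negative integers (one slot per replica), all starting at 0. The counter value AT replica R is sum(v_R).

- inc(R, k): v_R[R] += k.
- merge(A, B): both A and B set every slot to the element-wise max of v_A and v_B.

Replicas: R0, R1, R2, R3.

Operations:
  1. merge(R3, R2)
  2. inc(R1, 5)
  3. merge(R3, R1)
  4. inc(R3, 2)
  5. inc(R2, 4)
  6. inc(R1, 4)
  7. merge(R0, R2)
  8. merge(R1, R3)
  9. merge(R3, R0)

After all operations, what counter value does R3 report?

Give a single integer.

Answer: 15

Derivation:
Op 1: merge R3<->R2 -> R3=(0,0,0,0) R2=(0,0,0,0)
Op 2: inc R1 by 5 -> R1=(0,5,0,0) value=5
Op 3: merge R3<->R1 -> R3=(0,5,0,0) R1=(0,5,0,0)
Op 4: inc R3 by 2 -> R3=(0,5,0,2) value=7
Op 5: inc R2 by 4 -> R2=(0,0,4,0) value=4
Op 6: inc R1 by 4 -> R1=(0,9,0,0) value=9
Op 7: merge R0<->R2 -> R0=(0,0,4,0) R2=(0,0,4,0)
Op 8: merge R1<->R3 -> R1=(0,9,0,2) R3=(0,9,0,2)
Op 9: merge R3<->R0 -> R3=(0,9,4,2) R0=(0,9,4,2)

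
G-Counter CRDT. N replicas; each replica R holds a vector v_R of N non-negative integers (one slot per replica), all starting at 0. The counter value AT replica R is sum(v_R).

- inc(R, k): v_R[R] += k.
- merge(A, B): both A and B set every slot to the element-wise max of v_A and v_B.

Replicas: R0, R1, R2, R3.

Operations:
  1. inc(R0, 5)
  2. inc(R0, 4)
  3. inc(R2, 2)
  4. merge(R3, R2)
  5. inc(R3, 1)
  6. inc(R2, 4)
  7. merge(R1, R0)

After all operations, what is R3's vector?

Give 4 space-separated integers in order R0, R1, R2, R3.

Op 1: inc R0 by 5 -> R0=(5,0,0,0) value=5
Op 2: inc R0 by 4 -> R0=(9,0,0,0) value=9
Op 3: inc R2 by 2 -> R2=(0,0,2,0) value=2
Op 4: merge R3<->R2 -> R3=(0,0,2,0) R2=(0,0,2,0)
Op 5: inc R3 by 1 -> R3=(0,0,2,1) value=3
Op 6: inc R2 by 4 -> R2=(0,0,6,0) value=6
Op 7: merge R1<->R0 -> R1=(9,0,0,0) R0=(9,0,0,0)

Answer: 0 0 2 1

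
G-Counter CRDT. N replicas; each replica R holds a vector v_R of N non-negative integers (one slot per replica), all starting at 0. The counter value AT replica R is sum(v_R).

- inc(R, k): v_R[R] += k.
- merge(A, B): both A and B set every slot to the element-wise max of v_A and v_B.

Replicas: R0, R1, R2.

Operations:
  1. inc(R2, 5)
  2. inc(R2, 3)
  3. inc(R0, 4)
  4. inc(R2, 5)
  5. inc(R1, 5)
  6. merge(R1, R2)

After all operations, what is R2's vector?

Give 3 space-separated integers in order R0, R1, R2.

Op 1: inc R2 by 5 -> R2=(0,0,5) value=5
Op 2: inc R2 by 3 -> R2=(0,0,8) value=8
Op 3: inc R0 by 4 -> R0=(4,0,0) value=4
Op 4: inc R2 by 5 -> R2=(0,0,13) value=13
Op 5: inc R1 by 5 -> R1=(0,5,0) value=5
Op 6: merge R1<->R2 -> R1=(0,5,13) R2=(0,5,13)

Answer: 0 5 13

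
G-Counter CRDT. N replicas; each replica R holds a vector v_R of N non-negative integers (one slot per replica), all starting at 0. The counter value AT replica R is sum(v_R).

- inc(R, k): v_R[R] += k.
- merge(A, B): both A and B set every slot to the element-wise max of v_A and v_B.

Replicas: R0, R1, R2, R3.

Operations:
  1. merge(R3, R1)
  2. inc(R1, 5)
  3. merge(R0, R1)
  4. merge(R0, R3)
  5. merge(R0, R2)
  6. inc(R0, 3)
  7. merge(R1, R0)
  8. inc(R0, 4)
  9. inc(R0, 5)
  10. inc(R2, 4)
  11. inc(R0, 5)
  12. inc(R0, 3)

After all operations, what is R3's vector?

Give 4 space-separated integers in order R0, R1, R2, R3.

Op 1: merge R3<->R1 -> R3=(0,0,0,0) R1=(0,0,0,0)
Op 2: inc R1 by 5 -> R1=(0,5,0,0) value=5
Op 3: merge R0<->R1 -> R0=(0,5,0,0) R1=(0,5,0,0)
Op 4: merge R0<->R3 -> R0=(0,5,0,0) R3=(0,5,0,0)
Op 5: merge R0<->R2 -> R0=(0,5,0,0) R2=(0,5,0,0)
Op 6: inc R0 by 3 -> R0=(3,5,0,0) value=8
Op 7: merge R1<->R0 -> R1=(3,5,0,0) R0=(3,5,0,0)
Op 8: inc R0 by 4 -> R0=(7,5,0,0) value=12
Op 9: inc R0 by 5 -> R0=(12,5,0,0) value=17
Op 10: inc R2 by 4 -> R2=(0,5,4,0) value=9
Op 11: inc R0 by 5 -> R0=(17,5,0,0) value=22
Op 12: inc R0 by 3 -> R0=(20,5,0,0) value=25

Answer: 0 5 0 0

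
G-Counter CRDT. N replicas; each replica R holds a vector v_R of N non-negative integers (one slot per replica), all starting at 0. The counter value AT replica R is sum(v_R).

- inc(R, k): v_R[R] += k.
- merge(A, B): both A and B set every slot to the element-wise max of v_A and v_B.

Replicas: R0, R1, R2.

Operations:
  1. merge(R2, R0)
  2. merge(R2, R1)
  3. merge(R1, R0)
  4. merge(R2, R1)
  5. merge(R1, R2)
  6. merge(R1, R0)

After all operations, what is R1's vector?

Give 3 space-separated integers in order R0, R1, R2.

Answer: 0 0 0

Derivation:
Op 1: merge R2<->R0 -> R2=(0,0,0) R0=(0,0,0)
Op 2: merge R2<->R1 -> R2=(0,0,0) R1=(0,0,0)
Op 3: merge R1<->R0 -> R1=(0,0,0) R0=(0,0,0)
Op 4: merge R2<->R1 -> R2=(0,0,0) R1=(0,0,0)
Op 5: merge R1<->R2 -> R1=(0,0,0) R2=(0,0,0)
Op 6: merge R1<->R0 -> R1=(0,0,0) R0=(0,0,0)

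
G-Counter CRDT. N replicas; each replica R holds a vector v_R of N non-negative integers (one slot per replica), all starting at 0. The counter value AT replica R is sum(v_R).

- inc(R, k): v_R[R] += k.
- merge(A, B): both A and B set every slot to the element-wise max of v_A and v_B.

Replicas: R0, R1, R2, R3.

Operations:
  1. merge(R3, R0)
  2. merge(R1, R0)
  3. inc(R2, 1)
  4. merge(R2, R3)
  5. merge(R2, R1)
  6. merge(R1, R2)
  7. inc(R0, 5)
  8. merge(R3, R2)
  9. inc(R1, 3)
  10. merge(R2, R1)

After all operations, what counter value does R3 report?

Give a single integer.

Op 1: merge R3<->R0 -> R3=(0,0,0,0) R0=(0,0,0,0)
Op 2: merge R1<->R0 -> R1=(0,0,0,0) R0=(0,0,0,0)
Op 3: inc R2 by 1 -> R2=(0,0,1,0) value=1
Op 4: merge R2<->R3 -> R2=(0,0,1,0) R3=(0,0,1,0)
Op 5: merge R2<->R1 -> R2=(0,0,1,0) R1=(0,0,1,0)
Op 6: merge R1<->R2 -> R1=(0,0,1,0) R2=(0,0,1,0)
Op 7: inc R0 by 5 -> R0=(5,0,0,0) value=5
Op 8: merge R3<->R2 -> R3=(0,0,1,0) R2=(0,0,1,0)
Op 9: inc R1 by 3 -> R1=(0,3,1,0) value=4
Op 10: merge R2<->R1 -> R2=(0,3,1,0) R1=(0,3,1,0)

Answer: 1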